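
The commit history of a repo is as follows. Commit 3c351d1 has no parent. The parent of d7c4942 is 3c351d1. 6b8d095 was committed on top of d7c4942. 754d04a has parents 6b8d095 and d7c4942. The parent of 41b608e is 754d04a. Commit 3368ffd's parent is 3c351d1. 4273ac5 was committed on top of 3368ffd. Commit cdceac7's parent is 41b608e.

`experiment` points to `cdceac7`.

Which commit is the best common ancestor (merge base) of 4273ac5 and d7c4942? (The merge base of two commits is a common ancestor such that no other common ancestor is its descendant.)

3c351d1

Ancestors of 4273ac5: {3368ffd, 3c351d1, 4273ac5}.
Ancestors of d7c4942: {3c351d1, d7c4942}.
Common ancestors: {3c351d1}.
The only common ancestor is 3c351d1, so it is the merge base.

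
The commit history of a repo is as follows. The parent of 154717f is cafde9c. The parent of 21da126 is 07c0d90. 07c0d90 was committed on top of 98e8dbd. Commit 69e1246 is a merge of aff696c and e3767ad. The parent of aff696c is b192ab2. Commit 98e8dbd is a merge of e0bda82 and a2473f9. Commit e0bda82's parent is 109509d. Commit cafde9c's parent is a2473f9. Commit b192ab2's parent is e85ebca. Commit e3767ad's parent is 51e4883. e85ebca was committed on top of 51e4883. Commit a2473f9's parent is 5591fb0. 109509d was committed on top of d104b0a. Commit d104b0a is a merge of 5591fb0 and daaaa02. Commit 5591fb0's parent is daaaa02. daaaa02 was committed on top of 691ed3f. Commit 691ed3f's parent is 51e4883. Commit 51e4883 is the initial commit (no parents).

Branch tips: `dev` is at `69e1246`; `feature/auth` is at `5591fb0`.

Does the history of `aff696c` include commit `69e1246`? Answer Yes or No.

No

Ancestors of aff696c: {51e4883, aff696c, b192ab2, e85ebca}.
69e1246 is not in that set, so it is not an ancestor of aff696c.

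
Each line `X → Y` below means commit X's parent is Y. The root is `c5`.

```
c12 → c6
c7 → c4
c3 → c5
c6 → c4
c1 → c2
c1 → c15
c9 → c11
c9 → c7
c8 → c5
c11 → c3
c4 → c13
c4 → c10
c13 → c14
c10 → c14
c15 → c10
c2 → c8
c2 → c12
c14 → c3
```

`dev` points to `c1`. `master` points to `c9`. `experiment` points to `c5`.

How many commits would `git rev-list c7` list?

Walking parent pointers from c7: reachable set = {c10, c13, c14, c3, c4, c5, c7}.
That is 7 commits.

7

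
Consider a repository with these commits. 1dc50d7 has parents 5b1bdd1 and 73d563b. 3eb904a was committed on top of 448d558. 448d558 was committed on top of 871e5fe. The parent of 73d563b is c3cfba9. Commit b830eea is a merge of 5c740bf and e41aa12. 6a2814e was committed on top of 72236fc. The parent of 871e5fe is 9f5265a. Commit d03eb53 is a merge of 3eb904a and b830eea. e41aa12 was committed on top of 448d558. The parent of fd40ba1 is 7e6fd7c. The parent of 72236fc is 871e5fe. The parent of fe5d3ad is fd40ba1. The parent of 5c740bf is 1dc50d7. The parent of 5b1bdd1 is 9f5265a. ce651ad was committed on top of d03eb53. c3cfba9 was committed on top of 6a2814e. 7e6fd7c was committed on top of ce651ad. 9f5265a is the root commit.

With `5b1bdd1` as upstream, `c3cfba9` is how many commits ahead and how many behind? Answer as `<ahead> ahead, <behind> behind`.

4 ahead, 1 behind

Reachable from c3cfba9: {6a2814e, 72236fc, 871e5fe, 9f5265a, c3cfba9}.
Reachable from 5b1bdd1: {5b1bdd1, 9f5265a}.
Only in c3cfba9's history (ahead): {6a2814e, 72236fc, 871e5fe, c3cfba9} — 4.
Only in 5b1bdd1's history (behind): {5b1bdd1} — 1.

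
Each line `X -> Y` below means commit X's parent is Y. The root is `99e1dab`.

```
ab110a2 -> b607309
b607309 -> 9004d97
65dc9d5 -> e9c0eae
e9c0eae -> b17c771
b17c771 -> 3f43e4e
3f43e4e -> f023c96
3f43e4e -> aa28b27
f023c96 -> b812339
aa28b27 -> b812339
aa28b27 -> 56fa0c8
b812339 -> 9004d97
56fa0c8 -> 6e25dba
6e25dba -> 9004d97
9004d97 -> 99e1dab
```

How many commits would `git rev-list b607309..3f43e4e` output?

Reachable from 3f43e4e: {3f43e4e, 56fa0c8, 6e25dba, 9004d97, 99e1dab, aa28b27, b812339, f023c96}.
Reachable from b607309: {9004d97, 99e1dab, b607309}.
In 3f43e4e's history but not b607309's: {3f43e4e, 56fa0c8, 6e25dba, aa28b27, b812339, f023c96} — 6 commits.

6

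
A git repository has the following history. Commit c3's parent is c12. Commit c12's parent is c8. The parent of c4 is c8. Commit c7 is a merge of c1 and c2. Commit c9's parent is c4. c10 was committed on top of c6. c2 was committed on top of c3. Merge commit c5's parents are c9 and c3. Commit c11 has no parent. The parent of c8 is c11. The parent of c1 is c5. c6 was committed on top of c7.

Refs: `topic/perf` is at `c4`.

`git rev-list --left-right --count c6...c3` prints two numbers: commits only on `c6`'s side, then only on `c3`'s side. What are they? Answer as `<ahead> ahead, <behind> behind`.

7 ahead, 0 behind

Reachable from c6: {c1, c11, c12, c2, c3, c4, c5, c6, c7, c8, c9}.
Reachable from c3: {c11, c12, c3, c8}.
Only in c6's history (ahead): {c1, c2, c4, c5, c6, c7, c9} — 7.
Only in c3's history (behind): {} — 0.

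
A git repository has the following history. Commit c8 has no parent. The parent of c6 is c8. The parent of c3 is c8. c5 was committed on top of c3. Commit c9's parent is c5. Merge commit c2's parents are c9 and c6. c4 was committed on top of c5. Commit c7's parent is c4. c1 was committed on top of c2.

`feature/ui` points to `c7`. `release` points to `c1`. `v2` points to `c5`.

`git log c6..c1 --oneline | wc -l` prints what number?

5

Reachable from c1: {c1, c2, c3, c5, c6, c8, c9}.
Reachable from c6: {c6, c8}.
In c1's history but not c6's: {c1, c2, c3, c5, c9} — 5 commits.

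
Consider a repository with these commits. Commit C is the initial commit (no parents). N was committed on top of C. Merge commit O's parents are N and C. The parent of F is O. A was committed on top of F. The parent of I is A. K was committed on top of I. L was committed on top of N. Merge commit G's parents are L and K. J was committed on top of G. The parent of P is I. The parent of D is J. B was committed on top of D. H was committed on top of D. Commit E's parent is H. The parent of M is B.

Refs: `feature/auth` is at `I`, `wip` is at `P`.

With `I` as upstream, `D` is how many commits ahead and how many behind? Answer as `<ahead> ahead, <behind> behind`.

Reachable from D: {A, C, D, F, G, I, J, K, L, N, O}.
Reachable from I: {A, C, F, I, N, O}.
Only in D's history (ahead): {D, G, J, K, L} — 5.
Only in I's history (behind): {} — 0.

5 ahead, 0 behind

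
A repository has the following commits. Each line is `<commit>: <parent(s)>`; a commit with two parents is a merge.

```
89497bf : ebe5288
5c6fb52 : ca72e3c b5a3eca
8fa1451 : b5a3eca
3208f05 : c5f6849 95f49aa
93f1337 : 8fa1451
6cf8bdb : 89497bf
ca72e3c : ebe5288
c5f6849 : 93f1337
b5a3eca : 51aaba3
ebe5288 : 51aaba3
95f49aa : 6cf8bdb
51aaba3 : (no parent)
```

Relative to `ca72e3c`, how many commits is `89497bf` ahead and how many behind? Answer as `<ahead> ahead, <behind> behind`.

1 ahead, 1 behind

Reachable from 89497bf: {51aaba3, 89497bf, ebe5288}.
Reachable from ca72e3c: {51aaba3, ca72e3c, ebe5288}.
Only in 89497bf's history (ahead): {89497bf} — 1.
Only in ca72e3c's history (behind): {ca72e3c} — 1.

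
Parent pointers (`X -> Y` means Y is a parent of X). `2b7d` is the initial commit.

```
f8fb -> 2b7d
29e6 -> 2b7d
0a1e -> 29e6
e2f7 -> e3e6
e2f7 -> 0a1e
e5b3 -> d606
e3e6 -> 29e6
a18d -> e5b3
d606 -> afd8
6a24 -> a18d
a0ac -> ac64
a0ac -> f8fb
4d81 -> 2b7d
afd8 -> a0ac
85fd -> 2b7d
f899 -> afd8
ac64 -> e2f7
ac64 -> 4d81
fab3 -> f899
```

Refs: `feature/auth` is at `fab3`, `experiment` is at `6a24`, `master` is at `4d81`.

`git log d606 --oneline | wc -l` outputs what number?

11

Walking parent pointers from d606: reachable set = {0a1e, 29e6, 2b7d, 4d81, a0ac, ac64, afd8, d606, e2f7, e3e6, f8fb}.
That is 11 commits.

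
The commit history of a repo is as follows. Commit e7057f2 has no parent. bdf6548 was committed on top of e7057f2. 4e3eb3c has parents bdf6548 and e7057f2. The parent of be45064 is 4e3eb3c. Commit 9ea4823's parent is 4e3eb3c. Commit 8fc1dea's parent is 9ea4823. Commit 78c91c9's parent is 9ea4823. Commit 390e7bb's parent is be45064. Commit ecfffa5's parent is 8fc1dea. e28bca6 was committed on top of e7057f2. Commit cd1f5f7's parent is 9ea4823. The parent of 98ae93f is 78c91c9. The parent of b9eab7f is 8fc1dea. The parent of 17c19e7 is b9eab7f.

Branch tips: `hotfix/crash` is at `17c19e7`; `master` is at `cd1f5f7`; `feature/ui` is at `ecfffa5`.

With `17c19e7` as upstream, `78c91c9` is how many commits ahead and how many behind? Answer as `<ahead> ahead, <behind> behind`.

1 ahead, 3 behind

Reachable from 78c91c9: {4e3eb3c, 78c91c9, 9ea4823, bdf6548, e7057f2}.
Reachable from 17c19e7: {17c19e7, 4e3eb3c, 8fc1dea, 9ea4823, b9eab7f, bdf6548, e7057f2}.
Only in 78c91c9's history (ahead): {78c91c9} — 1.
Only in 17c19e7's history (behind): {17c19e7, 8fc1dea, b9eab7f} — 3.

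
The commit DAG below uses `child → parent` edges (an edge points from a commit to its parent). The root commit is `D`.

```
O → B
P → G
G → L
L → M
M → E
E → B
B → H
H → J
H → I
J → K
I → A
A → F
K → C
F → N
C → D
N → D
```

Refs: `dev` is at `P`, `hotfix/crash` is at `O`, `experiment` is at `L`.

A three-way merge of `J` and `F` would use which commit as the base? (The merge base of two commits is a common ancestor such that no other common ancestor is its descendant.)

D

Ancestors of J: {C, D, J, K}.
Ancestors of F: {D, F, N}.
Common ancestors: {D}.
The only common ancestor is D, so it is the merge base.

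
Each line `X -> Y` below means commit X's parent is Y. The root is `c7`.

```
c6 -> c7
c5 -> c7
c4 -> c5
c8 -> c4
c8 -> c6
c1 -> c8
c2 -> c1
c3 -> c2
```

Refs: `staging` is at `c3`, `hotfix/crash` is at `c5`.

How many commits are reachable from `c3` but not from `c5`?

6

Reachable from c3: {c1, c2, c3, c4, c5, c6, c7, c8}.
Reachable from c5: {c5, c7}.
In c3's history but not c5's: {c1, c2, c3, c4, c6, c8} — 6 commits.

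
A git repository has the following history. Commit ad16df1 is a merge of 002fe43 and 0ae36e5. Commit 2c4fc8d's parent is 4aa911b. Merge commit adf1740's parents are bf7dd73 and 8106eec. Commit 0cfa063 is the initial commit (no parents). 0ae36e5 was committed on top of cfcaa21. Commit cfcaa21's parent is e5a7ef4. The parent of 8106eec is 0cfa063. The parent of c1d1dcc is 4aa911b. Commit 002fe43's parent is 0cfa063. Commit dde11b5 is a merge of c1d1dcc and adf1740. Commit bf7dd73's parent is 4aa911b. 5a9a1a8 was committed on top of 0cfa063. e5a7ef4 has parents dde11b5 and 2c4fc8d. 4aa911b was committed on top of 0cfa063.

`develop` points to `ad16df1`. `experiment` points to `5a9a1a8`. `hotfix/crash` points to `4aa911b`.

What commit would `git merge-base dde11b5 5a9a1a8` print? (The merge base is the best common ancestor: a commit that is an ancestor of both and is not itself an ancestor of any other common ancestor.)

Ancestors of dde11b5: {0cfa063, 4aa911b, 8106eec, adf1740, bf7dd73, c1d1dcc, dde11b5}.
Ancestors of 5a9a1a8: {0cfa063, 5a9a1a8}.
Common ancestors: {0cfa063}.
The only common ancestor is 0cfa063, so it is the merge base.

0cfa063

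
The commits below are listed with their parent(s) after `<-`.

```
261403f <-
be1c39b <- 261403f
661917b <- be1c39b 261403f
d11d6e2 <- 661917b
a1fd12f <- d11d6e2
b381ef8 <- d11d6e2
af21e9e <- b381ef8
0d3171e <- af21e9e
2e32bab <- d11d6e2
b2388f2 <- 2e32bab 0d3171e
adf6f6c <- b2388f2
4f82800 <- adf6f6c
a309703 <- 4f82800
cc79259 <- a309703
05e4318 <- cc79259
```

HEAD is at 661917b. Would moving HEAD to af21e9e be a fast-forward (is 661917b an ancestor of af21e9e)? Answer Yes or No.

A fast-forward from 661917b to af21e9e is possible iff 661917b is an ancestor of af21e9e.
Ancestors of af21e9e: {261403f, 661917b, af21e9e, b381ef8, be1c39b, d11d6e2}.
661917b is among them, so fast-forward is possible.

Yes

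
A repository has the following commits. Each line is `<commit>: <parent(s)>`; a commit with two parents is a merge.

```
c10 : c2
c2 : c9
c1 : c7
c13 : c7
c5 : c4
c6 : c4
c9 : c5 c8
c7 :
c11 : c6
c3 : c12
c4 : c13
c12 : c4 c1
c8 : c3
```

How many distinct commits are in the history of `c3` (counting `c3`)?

6

Walking parent pointers from c3: reachable set = {c1, c12, c13, c3, c4, c7}.
That is 6 commits.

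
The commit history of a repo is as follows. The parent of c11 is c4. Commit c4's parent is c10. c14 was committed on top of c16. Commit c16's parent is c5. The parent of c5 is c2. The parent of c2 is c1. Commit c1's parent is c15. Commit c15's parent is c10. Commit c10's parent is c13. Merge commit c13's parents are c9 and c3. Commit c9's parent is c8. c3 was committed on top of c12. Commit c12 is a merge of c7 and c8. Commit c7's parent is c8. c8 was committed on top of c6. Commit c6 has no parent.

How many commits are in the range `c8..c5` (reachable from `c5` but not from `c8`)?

10

Reachable from c5: {c1, c10, c12, c13, c15, c2, c3, c5, c6, c7, c8, c9}.
Reachable from c8: {c6, c8}.
In c5's history but not c8's: {c1, c10, c12, c13, c15, c2, c3, c5, c7, c9} — 10 commits.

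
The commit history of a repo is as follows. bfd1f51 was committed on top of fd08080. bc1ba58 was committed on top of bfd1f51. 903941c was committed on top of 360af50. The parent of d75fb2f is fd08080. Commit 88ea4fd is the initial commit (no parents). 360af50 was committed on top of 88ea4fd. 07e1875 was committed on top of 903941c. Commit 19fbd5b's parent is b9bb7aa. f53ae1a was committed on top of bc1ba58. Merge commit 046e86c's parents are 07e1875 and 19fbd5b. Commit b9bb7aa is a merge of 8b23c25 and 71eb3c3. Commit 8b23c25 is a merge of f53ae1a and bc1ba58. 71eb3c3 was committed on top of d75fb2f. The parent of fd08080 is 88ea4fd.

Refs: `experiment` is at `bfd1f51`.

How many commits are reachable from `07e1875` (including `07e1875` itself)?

Walking parent pointers from 07e1875: reachable set = {07e1875, 360af50, 88ea4fd, 903941c}.
That is 4 commits.

4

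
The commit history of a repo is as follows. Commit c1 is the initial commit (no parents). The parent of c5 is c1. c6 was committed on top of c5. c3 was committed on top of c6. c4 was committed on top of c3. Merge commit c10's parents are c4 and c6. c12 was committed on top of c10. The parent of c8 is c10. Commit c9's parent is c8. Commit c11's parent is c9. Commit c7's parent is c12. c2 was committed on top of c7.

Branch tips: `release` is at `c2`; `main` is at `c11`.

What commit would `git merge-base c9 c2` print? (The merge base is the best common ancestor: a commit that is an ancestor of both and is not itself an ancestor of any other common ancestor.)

c10

Ancestors of c9: {c1, c10, c3, c4, c5, c6, c8, c9}.
Ancestors of c2: {c1, c10, c12, c2, c3, c4, c5, c6, c7}.
Common ancestors: {c1, c10, c3, c4, c5, c6}.
Among these, c10 is not an ancestor of any other common ancestor — it is the merge base.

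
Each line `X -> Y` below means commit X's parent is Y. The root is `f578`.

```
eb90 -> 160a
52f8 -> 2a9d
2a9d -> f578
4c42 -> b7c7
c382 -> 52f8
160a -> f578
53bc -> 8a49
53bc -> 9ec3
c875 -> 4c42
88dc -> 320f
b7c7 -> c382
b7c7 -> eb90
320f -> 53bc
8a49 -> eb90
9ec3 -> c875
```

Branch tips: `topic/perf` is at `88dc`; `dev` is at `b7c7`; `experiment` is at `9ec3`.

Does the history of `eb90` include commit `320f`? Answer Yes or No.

Ancestors of eb90: {160a, eb90, f578}.
320f is not in that set, so it is not an ancestor of eb90.

No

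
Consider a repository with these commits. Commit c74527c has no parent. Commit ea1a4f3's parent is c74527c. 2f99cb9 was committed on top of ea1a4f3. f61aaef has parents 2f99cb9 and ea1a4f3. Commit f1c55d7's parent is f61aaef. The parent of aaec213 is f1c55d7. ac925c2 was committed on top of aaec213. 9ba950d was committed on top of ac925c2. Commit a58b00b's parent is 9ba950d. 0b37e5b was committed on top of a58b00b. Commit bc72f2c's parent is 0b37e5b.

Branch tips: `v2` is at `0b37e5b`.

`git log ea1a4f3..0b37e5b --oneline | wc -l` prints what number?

Reachable from 0b37e5b: {0b37e5b, 2f99cb9, 9ba950d, a58b00b, aaec213, ac925c2, c74527c, ea1a4f3, f1c55d7, f61aaef}.
Reachable from ea1a4f3: {c74527c, ea1a4f3}.
In 0b37e5b's history but not ea1a4f3's: {0b37e5b, 2f99cb9, 9ba950d, a58b00b, aaec213, ac925c2, f1c55d7, f61aaef} — 8 commits.

8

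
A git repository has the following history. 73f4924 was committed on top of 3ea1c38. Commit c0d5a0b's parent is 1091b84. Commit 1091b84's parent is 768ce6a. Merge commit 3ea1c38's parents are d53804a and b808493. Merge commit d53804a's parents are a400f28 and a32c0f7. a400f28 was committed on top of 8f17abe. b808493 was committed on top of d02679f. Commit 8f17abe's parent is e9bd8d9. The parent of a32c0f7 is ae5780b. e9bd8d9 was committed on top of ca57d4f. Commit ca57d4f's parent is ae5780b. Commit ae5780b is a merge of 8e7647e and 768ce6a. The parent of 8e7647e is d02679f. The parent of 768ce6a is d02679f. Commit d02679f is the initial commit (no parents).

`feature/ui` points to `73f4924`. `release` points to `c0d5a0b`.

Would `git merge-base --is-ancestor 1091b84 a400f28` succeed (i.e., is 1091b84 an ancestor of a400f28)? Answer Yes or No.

Ancestors of a400f28: {768ce6a, 8e7647e, 8f17abe, a400f28, ae5780b, ca57d4f, d02679f, e9bd8d9}.
1091b84 is not in that set, so it is not an ancestor of a400f28.

No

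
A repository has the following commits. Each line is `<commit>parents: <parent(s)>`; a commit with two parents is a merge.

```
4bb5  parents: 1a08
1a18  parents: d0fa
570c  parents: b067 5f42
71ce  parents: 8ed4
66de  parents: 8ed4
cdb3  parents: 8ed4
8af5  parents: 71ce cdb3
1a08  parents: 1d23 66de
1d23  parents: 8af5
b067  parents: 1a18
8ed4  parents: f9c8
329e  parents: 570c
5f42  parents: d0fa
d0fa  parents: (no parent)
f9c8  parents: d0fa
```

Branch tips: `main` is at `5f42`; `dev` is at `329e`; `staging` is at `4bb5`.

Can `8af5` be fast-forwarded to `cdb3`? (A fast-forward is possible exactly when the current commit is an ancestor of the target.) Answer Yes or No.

A fast-forward from 8af5 to cdb3 is possible iff 8af5 is an ancestor of cdb3.
Ancestors of cdb3: {8ed4, cdb3, d0fa, f9c8}.
8af5 is not among them, so fast-forward is not possible.

No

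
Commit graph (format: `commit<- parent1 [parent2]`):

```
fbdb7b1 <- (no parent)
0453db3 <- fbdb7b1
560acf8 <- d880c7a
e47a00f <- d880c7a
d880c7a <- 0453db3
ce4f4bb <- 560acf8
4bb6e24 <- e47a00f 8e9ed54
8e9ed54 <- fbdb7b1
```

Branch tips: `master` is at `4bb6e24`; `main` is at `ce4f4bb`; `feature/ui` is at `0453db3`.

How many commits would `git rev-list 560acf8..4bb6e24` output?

3

Reachable from 4bb6e24: {0453db3, 4bb6e24, 8e9ed54, d880c7a, e47a00f, fbdb7b1}.
Reachable from 560acf8: {0453db3, 560acf8, d880c7a, fbdb7b1}.
In 4bb6e24's history but not 560acf8's: {4bb6e24, 8e9ed54, e47a00f} — 3 commits.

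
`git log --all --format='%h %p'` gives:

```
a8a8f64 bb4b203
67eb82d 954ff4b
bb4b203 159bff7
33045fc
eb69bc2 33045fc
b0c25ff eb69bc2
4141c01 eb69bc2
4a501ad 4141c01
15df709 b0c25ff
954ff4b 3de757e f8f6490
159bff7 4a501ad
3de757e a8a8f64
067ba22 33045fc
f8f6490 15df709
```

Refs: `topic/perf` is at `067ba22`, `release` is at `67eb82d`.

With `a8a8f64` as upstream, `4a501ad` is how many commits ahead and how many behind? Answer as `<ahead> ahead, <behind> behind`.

0 ahead, 3 behind

Reachable from 4a501ad: {33045fc, 4141c01, 4a501ad, eb69bc2}.
Reachable from a8a8f64: {159bff7, 33045fc, 4141c01, 4a501ad, a8a8f64, bb4b203, eb69bc2}.
Only in 4a501ad's history (ahead): {} — 0.
Only in a8a8f64's history (behind): {159bff7, a8a8f64, bb4b203} — 3.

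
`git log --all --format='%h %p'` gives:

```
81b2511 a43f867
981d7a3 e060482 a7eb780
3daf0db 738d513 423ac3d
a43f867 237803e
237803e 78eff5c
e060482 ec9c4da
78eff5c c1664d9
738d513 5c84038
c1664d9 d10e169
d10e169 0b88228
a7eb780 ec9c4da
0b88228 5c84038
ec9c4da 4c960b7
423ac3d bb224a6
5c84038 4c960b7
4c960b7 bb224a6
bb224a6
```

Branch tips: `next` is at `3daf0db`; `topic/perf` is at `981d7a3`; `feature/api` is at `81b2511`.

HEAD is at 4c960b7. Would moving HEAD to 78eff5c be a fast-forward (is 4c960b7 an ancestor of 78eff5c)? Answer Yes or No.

A fast-forward from 4c960b7 to 78eff5c is possible iff 4c960b7 is an ancestor of 78eff5c.
Ancestors of 78eff5c: {0b88228, 4c960b7, 5c84038, 78eff5c, bb224a6, c1664d9, d10e169}.
4c960b7 is among them, so fast-forward is possible.

Yes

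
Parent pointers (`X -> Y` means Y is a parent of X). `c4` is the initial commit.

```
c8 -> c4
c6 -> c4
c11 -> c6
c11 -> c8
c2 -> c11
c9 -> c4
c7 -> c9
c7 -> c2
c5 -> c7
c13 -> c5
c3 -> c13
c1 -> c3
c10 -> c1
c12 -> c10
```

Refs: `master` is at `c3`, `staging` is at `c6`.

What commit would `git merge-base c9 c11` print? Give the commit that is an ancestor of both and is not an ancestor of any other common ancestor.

Ancestors of c9: {c4, c9}.
Ancestors of c11: {c11, c4, c6, c8}.
Common ancestors: {c4}.
The only common ancestor is c4, so it is the merge base.

c4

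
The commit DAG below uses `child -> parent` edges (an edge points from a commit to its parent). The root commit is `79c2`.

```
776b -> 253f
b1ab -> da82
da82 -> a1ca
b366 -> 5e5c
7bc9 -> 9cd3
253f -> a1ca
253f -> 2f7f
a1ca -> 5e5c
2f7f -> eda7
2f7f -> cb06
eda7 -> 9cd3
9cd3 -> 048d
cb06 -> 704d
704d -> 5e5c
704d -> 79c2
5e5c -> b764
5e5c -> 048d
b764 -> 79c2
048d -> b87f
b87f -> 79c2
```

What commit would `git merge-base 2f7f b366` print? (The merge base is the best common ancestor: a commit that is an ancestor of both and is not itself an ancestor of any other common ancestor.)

Ancestors of 2f7f: {048d, 2f7f, 5e5c, 704d, 79c2, 9cd3, b764, b87f, cb06, eda7}.
Ancestors of b366: {048d, 5e5c, 79c2, b366, b764, b87f}.
Common ancestors: {048d, 5e5c, 79c2, b764, b87f}.
Among these, 5e5c is not an ancestor of any other common ancestor — it is the merge base.

5e5c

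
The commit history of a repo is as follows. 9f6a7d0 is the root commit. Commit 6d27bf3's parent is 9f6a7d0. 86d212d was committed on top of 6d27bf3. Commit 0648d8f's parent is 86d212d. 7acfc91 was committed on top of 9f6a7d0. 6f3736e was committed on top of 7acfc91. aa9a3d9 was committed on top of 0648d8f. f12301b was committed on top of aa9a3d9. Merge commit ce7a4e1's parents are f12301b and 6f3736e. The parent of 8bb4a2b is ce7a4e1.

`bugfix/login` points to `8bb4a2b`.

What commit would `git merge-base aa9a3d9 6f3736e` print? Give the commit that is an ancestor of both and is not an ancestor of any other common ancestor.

9f6a7d0

Ancestors of aa9a3d9: {0648d8f, 6d27bf3, 86d212d, 9f6a7d0, aa9a3d9}.
Ancestors of 6f3736e: {6f3736e, 7acfc91, 9f6a7d0}.
Common ancestors: {9f6a7d0}.
The only common ancestor is 9f6a7d0, so it is the merge base.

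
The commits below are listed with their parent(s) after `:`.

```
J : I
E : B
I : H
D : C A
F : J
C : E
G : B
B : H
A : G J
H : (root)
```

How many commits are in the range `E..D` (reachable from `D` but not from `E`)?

Reachable from D: {A, B, C, D, E, G, H, I, J}.
Reachable from E: {B, E, H}.
In D's history but not E's: {A, C, D, G, I, J} — 6 commits.

6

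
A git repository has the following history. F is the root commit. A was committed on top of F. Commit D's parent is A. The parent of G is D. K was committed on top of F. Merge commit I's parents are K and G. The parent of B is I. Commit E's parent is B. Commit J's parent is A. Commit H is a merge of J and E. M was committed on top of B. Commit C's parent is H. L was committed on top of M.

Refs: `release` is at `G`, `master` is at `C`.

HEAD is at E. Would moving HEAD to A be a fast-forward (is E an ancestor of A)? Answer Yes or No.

No

A fast-forward from E to A is possible iff E is an ancestor of A.
Ancestors of A: {A, F}.
E is not among them, so fast-forward is not possible.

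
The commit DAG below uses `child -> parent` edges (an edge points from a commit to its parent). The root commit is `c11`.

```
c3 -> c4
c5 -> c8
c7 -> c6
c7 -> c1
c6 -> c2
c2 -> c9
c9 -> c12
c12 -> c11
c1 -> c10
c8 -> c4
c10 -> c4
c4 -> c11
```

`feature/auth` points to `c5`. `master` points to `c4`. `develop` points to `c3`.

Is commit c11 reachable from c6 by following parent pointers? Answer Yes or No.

Yes

Ancestors of c6 (commits reachable by following parents): {c11, c12, c2, c6, c9}.
c11 is in that set, so it is an ancestor of c6.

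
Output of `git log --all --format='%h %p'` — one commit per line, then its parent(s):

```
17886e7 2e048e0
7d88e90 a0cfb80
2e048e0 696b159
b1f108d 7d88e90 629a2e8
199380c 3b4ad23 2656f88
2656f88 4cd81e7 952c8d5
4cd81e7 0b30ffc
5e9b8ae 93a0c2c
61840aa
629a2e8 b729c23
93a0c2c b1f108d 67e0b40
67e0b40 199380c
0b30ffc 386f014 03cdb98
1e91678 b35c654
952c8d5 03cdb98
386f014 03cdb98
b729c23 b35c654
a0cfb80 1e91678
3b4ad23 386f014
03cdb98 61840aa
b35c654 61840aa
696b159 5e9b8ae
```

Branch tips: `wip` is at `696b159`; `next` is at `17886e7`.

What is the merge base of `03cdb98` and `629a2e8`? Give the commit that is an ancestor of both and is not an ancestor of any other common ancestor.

61840aa

Ancestors of 03cdb98: {03cdb98, 61840aa}.
Ancestors of 629a2e8: {61840aa, 629a2e8, b35c654, b729c23}.
Common ancestors: {61840aa}.
The only common ancestor is 61840aa, so it is the merge base.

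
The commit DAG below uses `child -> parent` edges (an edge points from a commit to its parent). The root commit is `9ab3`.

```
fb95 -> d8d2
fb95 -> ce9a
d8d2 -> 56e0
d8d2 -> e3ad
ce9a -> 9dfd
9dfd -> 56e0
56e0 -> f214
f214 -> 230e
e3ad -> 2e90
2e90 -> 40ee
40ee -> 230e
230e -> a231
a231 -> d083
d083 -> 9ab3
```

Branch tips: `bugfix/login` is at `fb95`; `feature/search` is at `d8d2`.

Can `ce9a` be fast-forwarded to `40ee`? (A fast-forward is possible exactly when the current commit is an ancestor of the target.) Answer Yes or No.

A fast-forward from ce9a to 40ee is possible iff ce9a is an ancestor of 40ee.
Ancestors of 40ee: {230e, 40ee, 9ab3, a231, d083}.
ce9a is not among them, so fast-forward is not possible.

No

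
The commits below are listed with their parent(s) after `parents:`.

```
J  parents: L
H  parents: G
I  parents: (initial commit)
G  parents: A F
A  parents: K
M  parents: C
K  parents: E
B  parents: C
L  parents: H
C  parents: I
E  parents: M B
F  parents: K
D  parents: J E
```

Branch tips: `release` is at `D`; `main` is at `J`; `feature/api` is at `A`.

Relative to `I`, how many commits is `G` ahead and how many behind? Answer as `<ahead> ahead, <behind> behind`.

8 ahead, 0 behind

Reachable from G: {A, B, C, E, F, G, I, K, M}.
Reachable from I: {I}.
Only in G's history (ahead): {A, B, C, E, F, G, K, M} — 8.
Only in I's history (behind): {} — 0.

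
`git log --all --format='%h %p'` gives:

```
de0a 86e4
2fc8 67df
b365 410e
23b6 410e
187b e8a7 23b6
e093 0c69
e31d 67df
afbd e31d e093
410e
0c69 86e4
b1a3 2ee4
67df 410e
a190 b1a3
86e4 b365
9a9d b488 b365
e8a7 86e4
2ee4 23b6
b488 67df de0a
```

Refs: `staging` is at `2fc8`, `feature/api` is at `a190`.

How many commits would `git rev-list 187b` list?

Walking parent pointers from 187b: reachable set = {187b, 23b6, 410e, 86e4, b365, e8a7}.
That is 6 commits.

6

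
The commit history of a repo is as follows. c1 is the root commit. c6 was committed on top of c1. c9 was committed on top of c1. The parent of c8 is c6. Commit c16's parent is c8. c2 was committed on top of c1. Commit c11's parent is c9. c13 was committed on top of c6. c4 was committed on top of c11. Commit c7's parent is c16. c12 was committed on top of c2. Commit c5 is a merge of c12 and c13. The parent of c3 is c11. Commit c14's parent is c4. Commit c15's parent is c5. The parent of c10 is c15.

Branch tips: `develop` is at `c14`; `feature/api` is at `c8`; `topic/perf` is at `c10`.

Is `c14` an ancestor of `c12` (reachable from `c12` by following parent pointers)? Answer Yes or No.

Ancestors of c12: {c1, c12, c2}.
c14 is not in that set, so it is not an ancestor of c12.

No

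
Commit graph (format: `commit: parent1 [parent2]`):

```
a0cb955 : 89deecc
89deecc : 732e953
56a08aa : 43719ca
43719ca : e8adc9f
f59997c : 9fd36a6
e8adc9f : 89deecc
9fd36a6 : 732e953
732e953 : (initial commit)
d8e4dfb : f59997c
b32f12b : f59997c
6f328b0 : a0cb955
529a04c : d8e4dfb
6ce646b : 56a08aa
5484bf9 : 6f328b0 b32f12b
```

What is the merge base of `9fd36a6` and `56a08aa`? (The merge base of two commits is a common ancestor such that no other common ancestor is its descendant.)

Ancestors of 9fd36a6: {732e953, 9fd36a6}.
Ancestors of 56a08aa: {43719ca, 56a08aa, 732e953, 89deecc, e8adc9f}.
Common ancestors: {732e953}.
The only common ancestor is 732e953, so it is the merge base.

732e953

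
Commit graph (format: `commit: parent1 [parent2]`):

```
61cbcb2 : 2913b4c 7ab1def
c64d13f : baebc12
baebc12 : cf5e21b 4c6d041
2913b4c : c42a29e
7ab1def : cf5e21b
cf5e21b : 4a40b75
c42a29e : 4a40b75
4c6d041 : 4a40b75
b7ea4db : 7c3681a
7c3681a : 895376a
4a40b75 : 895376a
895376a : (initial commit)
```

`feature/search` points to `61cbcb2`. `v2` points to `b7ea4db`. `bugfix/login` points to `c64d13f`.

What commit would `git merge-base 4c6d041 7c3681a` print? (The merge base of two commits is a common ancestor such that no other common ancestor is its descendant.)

Ancestors of 4c6d041: {4a40b75, 4c6d041, 895376a}.
Ancestors of 7c3681a: {7c3681a, 895376a}.
Common ancestors: {895376a}.
The only common ancestor is 895376a, so it is the merge base.

895376a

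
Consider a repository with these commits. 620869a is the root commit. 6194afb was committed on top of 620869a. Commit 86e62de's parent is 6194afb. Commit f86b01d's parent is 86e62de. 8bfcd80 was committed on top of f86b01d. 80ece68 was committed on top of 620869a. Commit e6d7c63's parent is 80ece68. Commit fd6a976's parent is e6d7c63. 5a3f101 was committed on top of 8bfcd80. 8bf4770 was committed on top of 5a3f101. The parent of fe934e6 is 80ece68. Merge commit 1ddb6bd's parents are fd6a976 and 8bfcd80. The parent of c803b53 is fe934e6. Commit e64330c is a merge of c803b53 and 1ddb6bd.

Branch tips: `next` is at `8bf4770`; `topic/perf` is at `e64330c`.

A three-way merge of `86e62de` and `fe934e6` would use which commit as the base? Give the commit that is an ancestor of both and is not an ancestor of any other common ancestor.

Ancestors of 86e62de: {6194afb, 620869a, 86e62de}.
Ancestors of fe934e6: {620869a, 80ece68, fe934e6}.
Common ancestors: {620869a}.
The only common ancestor is 620869a, so it is the merge base.

620869a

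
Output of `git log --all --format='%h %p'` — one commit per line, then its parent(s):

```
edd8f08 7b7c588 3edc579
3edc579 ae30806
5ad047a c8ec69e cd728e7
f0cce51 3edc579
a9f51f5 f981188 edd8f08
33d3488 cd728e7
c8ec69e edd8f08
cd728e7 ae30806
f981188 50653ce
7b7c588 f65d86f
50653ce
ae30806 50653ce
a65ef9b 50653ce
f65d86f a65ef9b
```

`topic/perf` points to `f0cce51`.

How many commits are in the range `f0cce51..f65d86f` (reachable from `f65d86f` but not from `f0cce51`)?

2

Reachable from f65d86f: {50653ce, a65ef9b, f65d86f}.
Reachable from f0cce51: {3edc579, 50653ce, ae30806, f0cce51}.
In f65d86f's history but not f0cce51's: {a65ef9b, f65d86f} — 2 commits.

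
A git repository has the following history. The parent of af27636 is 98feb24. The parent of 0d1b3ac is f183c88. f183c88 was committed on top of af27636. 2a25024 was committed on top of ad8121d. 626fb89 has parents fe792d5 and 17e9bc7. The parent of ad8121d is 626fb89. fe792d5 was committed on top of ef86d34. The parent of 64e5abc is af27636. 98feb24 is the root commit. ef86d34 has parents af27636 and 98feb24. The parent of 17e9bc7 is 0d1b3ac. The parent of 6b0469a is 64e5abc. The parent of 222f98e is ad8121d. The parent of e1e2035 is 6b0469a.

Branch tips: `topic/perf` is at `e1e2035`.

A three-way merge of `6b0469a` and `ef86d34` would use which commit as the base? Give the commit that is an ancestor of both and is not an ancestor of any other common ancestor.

af27636

Ancestors of 6b0469a: {64e5abc, 6b0469a, 98feb24, af27636}.
Ancestors of ef86d34: {98feb24, af27636, ef86d34}.
Common ancestors: {98feb24, af27636}.
Among these, af27636 is not an ancestor of any other common ancestor — it is the merge base.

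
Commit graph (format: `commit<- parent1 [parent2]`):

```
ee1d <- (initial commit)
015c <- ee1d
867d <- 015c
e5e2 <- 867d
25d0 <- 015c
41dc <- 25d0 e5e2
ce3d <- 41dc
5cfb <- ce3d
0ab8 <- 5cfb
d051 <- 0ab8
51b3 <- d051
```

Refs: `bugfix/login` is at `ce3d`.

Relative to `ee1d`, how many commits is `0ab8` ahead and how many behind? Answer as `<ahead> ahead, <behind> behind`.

Reachable from 0ab8: {015c, 0ab8, 25d0, 41dc, 5cfb, 867d, ce3d, e5e2, ee1d}.
Reachable from ee1d: {ee1d}.
Only in 0ab8's history (ahead): {015c, 0ab8, 25d0, 41dc, 5cfb, 867d, ce3d, e5e2} — 8.
Only in ee1d's history (behind): {} — 0.

8 ahead, 0 behind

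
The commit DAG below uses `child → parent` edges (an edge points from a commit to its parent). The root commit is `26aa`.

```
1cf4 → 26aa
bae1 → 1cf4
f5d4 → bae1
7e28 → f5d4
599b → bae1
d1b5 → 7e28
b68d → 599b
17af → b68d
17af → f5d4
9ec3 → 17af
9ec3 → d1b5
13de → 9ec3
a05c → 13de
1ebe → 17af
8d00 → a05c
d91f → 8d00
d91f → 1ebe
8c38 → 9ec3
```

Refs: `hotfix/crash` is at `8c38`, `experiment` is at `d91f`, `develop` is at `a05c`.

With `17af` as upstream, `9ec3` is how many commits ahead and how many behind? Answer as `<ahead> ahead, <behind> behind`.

3 ahead, 0 behind

Reachable from 9ec3: {17af, 1cf4, 26aa, 599b, 7e28, 9ec3, b68d, bae1, d1b5, f5d4}.
Reachable from 17af: {17af, 1cf4, 26aa, 599b, b68d, bae1, f5d4}.
Only in 9ec3's history (ahead): {7e28, 9ec3, d1b5} — 3.
Only in 17af's history (behind): {} — 0.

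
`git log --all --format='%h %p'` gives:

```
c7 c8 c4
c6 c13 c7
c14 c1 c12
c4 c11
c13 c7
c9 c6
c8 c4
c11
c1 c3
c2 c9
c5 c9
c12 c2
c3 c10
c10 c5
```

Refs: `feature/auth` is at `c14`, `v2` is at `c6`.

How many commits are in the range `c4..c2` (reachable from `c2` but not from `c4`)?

Reachable from c2: {c11, c13, c2, c4, c6, c7, c8, c9}.
Reachable from c4: {c11, c4}.
In c2's history but not c4's: {c13, c2, c6, c7, c8, c9} — 6 commits.

6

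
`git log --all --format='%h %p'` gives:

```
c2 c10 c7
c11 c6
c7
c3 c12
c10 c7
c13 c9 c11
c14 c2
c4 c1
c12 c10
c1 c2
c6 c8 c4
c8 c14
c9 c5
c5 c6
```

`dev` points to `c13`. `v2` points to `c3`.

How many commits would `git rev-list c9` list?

Walking parent pointers from c9: reachable set = {c1, c10, c14, c2, c4, c5, c6, c7, c8, c9}.
That is 10 commits.

10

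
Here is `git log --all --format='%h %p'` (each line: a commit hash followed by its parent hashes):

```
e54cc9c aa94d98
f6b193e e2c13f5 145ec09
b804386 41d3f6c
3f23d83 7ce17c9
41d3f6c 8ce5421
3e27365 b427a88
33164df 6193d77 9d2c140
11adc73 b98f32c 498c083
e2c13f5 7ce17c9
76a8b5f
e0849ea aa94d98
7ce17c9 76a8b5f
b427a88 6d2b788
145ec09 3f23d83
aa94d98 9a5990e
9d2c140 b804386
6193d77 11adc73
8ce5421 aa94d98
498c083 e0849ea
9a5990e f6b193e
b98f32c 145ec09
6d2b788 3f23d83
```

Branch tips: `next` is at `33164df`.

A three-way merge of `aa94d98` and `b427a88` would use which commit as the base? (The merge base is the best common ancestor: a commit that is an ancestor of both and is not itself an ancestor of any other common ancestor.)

Ancestors of aa94d98: {145ec09, 3f23d83, 76a8b5f, 7ce17c9, 9a5990e, aa94d98, e2c13f5, f6b193e}.
Ancestors of b427a88: {3f23d83, 6d2b788, 76a8b5f, 7ce17c9, b427a88}.
Common ancestors: {3f23d83, 76a8b5f, 7ce17c9}.
Among these, 3f23d83 is not an ancestor of any other common ancestor — it is the merge base.

3f23d83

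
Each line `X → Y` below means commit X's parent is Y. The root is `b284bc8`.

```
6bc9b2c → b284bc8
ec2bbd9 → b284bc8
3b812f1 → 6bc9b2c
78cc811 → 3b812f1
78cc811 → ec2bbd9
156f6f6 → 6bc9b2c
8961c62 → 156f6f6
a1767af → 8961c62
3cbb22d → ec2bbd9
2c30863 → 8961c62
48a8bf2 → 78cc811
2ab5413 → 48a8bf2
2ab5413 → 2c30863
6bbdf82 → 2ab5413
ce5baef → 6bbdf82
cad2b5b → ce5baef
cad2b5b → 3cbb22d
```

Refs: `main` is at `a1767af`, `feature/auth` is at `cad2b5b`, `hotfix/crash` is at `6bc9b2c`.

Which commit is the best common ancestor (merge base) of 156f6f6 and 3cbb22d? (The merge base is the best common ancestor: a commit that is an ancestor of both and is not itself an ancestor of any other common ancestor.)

b284bc8

Ancestors of 156f6f6: {156f6f6, 6bc9b2c, b284bc8}.
Ancestors of 3cbb22d: {3cbb22d, b284bc8, ec2bbd9}.
Common ancestors: {b284bc8}.
The only common ancestor is b284bc8, so it is the merge base.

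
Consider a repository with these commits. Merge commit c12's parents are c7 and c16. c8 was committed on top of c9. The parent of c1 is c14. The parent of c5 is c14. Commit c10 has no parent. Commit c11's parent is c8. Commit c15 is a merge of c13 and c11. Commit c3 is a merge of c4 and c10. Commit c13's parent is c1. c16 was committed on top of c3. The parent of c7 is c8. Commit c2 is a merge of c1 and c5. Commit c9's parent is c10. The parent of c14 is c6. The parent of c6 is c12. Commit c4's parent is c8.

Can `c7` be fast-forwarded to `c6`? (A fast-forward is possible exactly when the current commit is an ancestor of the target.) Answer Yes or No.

Yes

A fast-forward from c7 to c6 is possible iff c7 is an ancestor of c6.
Ancestors of c6: {c10, c12, c16, c3, c4, c6, c7, c8, c9}.
c7 is among them, so fast-forward is possible.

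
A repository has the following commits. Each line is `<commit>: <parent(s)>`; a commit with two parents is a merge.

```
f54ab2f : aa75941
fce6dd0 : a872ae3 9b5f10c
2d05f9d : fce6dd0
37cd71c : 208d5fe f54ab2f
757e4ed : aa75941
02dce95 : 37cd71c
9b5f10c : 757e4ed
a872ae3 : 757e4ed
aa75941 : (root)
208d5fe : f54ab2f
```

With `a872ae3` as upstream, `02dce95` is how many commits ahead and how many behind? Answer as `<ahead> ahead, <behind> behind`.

4 ahead, 2 behind

Reachable from 02dce95: {02dce95, 208d5fe, 37cd71c, aa75941, f54ab2f}.
Reachable from a872ae3: {757e4ed, a872ae3, aa75941}.
Only in 02dce95's history (ahead): {02dce95, 208d5fe, 37cd71c, f54ab2f} — 4.
Only in a872ae3's history (behind): {757e4ed, a872ae3} — 2.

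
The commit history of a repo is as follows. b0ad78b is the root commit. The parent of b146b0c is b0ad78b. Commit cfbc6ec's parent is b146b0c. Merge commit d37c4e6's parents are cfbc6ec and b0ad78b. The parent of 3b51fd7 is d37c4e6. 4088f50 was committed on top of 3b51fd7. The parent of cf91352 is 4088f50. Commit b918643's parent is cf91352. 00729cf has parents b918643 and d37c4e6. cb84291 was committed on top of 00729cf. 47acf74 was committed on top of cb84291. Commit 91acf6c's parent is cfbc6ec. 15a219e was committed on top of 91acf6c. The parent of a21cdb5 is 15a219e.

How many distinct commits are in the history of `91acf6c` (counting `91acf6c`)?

4

Walking parent pointers from 91acf6c: reachable set = {91acf6c, b0ad78b, b146b0c, cfbc6ec}.
That is 4 commits.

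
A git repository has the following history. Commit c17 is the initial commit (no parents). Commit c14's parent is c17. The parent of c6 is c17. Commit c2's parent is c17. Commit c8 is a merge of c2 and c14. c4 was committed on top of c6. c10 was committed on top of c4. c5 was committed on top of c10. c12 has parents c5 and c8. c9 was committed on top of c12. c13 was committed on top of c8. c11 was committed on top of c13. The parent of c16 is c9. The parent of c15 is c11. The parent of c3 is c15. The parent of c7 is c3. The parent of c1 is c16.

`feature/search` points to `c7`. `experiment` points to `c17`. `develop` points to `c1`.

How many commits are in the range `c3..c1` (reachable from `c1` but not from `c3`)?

8

Reachable from c1: {c1, c10, c12, c14, c16, c17, c2, c4, c5, c6, c8, c9}.
Reachable from c3: {c11, c13, c14, c15, c17, c2, c3, c8}.
In c1's history but not c3's: {c1, c10, c12, c16, c4, c5, c6, c9} — 8 commits.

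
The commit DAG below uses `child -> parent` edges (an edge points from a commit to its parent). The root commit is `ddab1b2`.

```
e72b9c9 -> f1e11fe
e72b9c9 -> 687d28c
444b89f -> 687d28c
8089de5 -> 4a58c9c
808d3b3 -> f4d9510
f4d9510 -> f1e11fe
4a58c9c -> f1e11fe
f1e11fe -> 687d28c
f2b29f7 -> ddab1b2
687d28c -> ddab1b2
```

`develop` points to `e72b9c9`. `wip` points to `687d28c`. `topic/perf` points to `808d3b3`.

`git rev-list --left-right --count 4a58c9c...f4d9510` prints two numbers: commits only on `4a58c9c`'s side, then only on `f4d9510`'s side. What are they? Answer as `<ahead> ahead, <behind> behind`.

Reachable from 4a58c9c: {4a58c9c, 687d28c, ddab1b2, f1e11fe}.
Reachable from f4d9510: {687d28c, ddab1b2, f1e11fe, f4d9510}.
Only in 4a58c9c's history (ahead): {4a58c9c} — 1.
Only in f4d9510's history (behind): {f4d9510} — 1.

1 ahead, 1 behind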